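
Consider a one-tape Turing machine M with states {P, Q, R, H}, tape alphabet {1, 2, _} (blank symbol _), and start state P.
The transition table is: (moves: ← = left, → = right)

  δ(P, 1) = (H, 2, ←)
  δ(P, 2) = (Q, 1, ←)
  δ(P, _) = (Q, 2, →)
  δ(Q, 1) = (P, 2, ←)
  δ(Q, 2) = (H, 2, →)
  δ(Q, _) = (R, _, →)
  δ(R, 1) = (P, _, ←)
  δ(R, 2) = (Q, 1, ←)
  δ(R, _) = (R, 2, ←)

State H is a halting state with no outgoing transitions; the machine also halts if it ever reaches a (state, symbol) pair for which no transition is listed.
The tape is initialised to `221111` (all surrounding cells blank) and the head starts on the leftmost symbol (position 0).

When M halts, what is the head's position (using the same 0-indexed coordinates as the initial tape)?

4

P | _[2]21111_   read 2 → write 1, move ←, go to Q
Q | [_]121111_   read _ → write _, move →, go to R
R | _[1]21111_   read 1 → write _, move ←, go to P
P | [_]_21111_   read _ → write 2, move →, go to Q
Q | 2[_]21111_   read _ → write _, move →, go to R
R | 2_[2]1111_   read 2 → write 1, move ←, go to Q
Q | 2[_]11111_   read _ → write _, move →, go to R
R | 2_[1]1111_   read 1 → write _, move ←, go to P
P | 2[_]_1111_   read _ → write 2, move →, go to Q
Q | 22[_]1111_   read _ → write _, move →, go to R
R | 22_[1]111_   read 1 → write _, move ←, go to P
P | 22[_]_111_   read _ → write 2, move →, go to Q
Q | 222[_]111_   read _ → write _, move →, go to R
R | 222_[1]11_   read 1 → write _, move ←, go to P
P | 222[_]_11_   read _ → write 2, move →, go to Q
Q | 2222[_]11_   read _ → write _, move →, go to R
R | 2222_[1]1_   read 1 → write _, move ←, go to P
P | 2222[_]_1_   read _ → write 2, move →, go to Q
Q | 22222[_]1_   read _ → write _, move →, go to R
R | 22222_[1]_   read 1 → write _, move ←, go to P
P | 22222[_]__   read _ → write 2, move →, go to Q
Q | 222222[_]_   read _ → write _, move →, go to R
R | 222222_[_]   read _ → write 2, move ←, go to R
R | 222222[_]2   read _ → write 2, move ←, go to R
R | 22222[2]22   read 2 → write 1, move ←, go to Q
Q | 2222[2]122   read 2 → write 2, move →, go to H
H | 22222[1]22
At halt the head is at cell 4.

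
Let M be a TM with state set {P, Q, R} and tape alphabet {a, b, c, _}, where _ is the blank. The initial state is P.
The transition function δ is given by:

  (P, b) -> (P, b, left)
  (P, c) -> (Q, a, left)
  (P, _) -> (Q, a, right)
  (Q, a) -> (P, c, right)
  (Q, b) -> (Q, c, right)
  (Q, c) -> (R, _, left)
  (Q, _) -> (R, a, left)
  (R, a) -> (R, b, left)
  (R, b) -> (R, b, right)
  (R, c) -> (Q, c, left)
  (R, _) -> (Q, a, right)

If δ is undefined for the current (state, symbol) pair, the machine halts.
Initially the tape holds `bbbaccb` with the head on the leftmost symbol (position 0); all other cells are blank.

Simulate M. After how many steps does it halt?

P | ___[b]bbaccb   read b → write b, move left, go to P
P | __[_]bbbaccb   read _ → write a, move right, go to Q
Q | __a[b]bbaccb   read b → write c, move right, go to Q
Q | __ac[b]baccb   read b → write c, move right, go to Q
Q | __acc[b]accb   read b → write c, move right, go to Q
Q | __accc[a]ccb   read a → write c, move right, go to P
P | __acccc[c]cb   read c → write a, move left, go to Q
Q | __accc[c]acb   read c → write _, move left, go to R
R | __acc[c]_acb   read c → write c, move left, go to Q
Q | __ac[c]c_acb   read c → write _, move left, go to R
R | __a[c]_c_acb   read c → write c, move left, go to Q
Q | __[a]c_c_acb   read a → write c, move right, go to P
P | __c[c]_c_acb   read c → write a, move left, go to Q
Q | __[c]a_c_acb   read c → write _, move left, go to R
R | _[_]_a_c_acb   read _ → write a, move right, go to Q
Q | _a[_]a_c_acb   read _ → write a, move left, go to R
R | _[a]aa_c_acb   read a → write b, move left, go to R
R | [_]baa_c_acb   read _ → write a, move right, go to Q
Q | a[b]aa_c_acb   read b → write c, move right, go to Q
Q | ac[a]a_c_acb   read a → write c, move right, go to P
P | acc[a]_c_acb
M halts after 20 transitions.

20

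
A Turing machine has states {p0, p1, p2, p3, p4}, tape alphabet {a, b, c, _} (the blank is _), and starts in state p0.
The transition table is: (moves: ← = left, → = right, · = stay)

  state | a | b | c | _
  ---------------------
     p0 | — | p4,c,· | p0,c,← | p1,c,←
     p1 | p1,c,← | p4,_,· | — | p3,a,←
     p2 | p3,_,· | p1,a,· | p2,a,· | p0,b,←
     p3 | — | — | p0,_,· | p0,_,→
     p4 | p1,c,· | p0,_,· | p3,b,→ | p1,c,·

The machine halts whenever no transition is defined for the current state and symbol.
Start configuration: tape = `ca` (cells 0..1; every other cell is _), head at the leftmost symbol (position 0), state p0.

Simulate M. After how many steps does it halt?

4

p0 | ___[c]a   read c → write c, move ←, go to p0
p0 | __[_]ca   read _ → write c, move ←, go to p1
p1 | _[_]cca   read _ → write a, move ←, go to p3
p3 | [_]acca   read _ → write _, move →, go to p0
p0 | _[a]cca
M halts after 4 transitions.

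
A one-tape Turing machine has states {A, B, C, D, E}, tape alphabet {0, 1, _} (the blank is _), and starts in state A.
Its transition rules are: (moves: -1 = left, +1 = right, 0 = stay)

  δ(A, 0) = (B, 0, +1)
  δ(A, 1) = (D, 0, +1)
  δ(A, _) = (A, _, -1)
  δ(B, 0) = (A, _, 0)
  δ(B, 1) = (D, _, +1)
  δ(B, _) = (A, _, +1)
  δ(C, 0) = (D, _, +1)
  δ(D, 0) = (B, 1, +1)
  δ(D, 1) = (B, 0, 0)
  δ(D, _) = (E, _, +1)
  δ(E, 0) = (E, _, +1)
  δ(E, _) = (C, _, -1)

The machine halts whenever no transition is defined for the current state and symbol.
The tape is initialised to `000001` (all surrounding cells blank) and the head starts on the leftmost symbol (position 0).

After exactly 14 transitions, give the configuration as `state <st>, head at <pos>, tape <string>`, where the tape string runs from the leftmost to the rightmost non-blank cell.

A | [0]00001__   read 0 → write 0, move +1, go to B
B | 0[0]0001__   read 0 → write _, move 0, go to A
A | 0[_]0001__   read _ → write _, move -1, go to A
A | [0]_0001__   read 0 → write 0, move +1, go to B
B | 0[_]0001__   read _ → write _, move +1, go to A
A | 0_[0]001__   read 0 → write 0, move +1, go to B
B | 0_0[0]01__   read 0 → write _, move 0, go to A
A | 0_0[_]01__   read _ → write _, move -1, go to A
A | 0_[0]_01__   read 0 → write 0, move +1, go to B
B | 0_0[_]01__   read _ → write _, move +1, go to A
A | 0_0_[0]1__   read 0 → write 0, move +1, go to B
B | 0_0_0[1]__   read 1 → write _, move +1, go to D
D | 0_0_0_[_]_   read _ → write _, move +1, go to E
E | 0_0_0__[_]   read _ → write _, move -1, go to C
C | 0_0_0_[_]_
After 14 steps: state C, head at 6, tape 0_0_0.

state C, head at 6, tape 0_0_0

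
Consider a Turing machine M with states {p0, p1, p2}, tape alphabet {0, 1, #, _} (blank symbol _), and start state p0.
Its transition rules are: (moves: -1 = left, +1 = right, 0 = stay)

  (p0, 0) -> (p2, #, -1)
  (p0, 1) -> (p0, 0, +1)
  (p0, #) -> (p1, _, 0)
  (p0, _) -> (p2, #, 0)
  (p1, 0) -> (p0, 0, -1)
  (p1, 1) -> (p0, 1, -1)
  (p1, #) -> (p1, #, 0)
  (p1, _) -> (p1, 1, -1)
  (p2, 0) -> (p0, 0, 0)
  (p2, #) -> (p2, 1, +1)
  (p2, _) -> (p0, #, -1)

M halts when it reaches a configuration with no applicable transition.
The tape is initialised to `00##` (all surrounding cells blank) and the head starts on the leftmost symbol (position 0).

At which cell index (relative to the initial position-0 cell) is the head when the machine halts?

state=p0 head=0 tape=__[0]0##   (p0,0)→(p2,#,-1)
state=p2 head=-1 tape=_[_]#0##   (p2,_)→(p0,#,-1)
state=p0 head=-2 tape=[_]##0##   (p0,_)→(p2,#,0)
state=p2 head=-2 tape=[#]##0##   (p2,#)→(p2,1,+1)
state=p2 head=-1 tape=1[#]#0##   (p2,#)→(p2,1,+1)
state=p2 head=0 tape=11[#]0##   (p2,#)→(p2,1,+1)
state=p2 head=1 tape=111[0]##   (p2,0)→(p0,0,0)
state=p0 head=1 tape=111[0]##   (p0,0)→(p2,#,-1)
state=p2 head=0 tape=11[1]###
At halt the head is at cell 0.

0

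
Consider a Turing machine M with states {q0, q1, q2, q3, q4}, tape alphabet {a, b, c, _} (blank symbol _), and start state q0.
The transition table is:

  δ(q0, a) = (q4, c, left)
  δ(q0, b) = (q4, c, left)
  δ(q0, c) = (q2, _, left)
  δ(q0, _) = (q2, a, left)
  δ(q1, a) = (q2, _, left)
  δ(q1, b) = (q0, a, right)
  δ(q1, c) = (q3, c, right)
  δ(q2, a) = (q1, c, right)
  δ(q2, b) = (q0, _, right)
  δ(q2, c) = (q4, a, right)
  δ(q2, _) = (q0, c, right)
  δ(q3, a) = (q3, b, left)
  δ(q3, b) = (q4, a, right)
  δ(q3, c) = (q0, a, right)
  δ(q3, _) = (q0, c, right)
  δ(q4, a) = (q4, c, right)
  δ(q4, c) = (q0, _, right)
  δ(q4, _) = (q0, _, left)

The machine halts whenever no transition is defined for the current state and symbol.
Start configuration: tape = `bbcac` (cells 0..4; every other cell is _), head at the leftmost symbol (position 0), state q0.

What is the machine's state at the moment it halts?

q1

q0 | ___[b]bcac   read b → write c, move left, go to q4
q4 | __[_]cbcac   read _ → write _, move left, go to q0
q0 | _[_]_cbcac   read _ → write a, move left, go to q2
q2 | [_]a_cbcac   read _ → write c, move right, go to q0
q0 | c[a]_cbcac   read a → write c, move left, go to q4
q4 | [c]c_cbcac   read c → write _, move right, go to q0
q0 | _[c]_cbcac   read c → write _, move left, go to q2
q2 | [_]__cbcac   read _ → write c, move right, go to q0
q0 | c[_]_cbcac   read _ → write a, move left, go to q2
q2 | [c]a_cbcac   read c → write a, move right, go to q4
q4 | a[a]_cbcac   read a → write c, move right, go to q4
q4 | ac[_]cbcac   read _ → write _, move left, go to q0
q0 | a[c]_cbcac   read c → write _, move left, go to q2
q2 | [a]__cbcac   read a → write c, move right, go to q1
q1 | c[_]_cbcac
No transition is defined for (q1, _); M halts in state q1.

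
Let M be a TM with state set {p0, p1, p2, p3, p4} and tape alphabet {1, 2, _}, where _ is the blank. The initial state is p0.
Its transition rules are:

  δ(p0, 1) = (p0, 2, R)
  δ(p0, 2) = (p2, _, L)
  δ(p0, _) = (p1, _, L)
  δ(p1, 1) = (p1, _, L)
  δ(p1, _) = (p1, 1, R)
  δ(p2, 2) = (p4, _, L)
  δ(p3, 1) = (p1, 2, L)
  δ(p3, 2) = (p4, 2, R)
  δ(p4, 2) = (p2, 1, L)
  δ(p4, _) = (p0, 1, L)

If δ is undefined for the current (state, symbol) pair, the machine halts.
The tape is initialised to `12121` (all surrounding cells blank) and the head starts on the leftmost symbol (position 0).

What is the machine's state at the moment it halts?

state=p0 head=0 tape=_____[1]2121   (p0,1)→(p0,2,R)
state=p0 head=1 tape=_____2[2]121   (p0,2)→(p2,_,L)
state=p2 head=0 tape=_____[2]_121   (p2,2)→(p4,_,L)
state=p4 head=-1 tape=____[_]__121   (p4,_)→(p0,1,L)
state=p0 head=-2 tape=___[_]1__121   (p0,_)→(p1,_,L)
state=p1 head=-3 tape=__[_]_1__121   (p1,_)→(p1,1,R)
state=p1 head=-2 tape=__1[_]1__121   (p1,_)→(p1,1,R)
state=p1 head=-1 tape=__11[1]__121   (p1,1)→(p1,_,L)
state=p1 head=-2 tape=__1[1]___121   (p1,1)→(p1,_,L)
state=p1 head=-3 tape=__[1]____121   (p1,1)→(p1,_,L)
state=p1 head=-4 tape=_[_]_____121   (p1,_)→(p1,1,R)
state=p1 head=-3 tape=_1[_]____121   (p1,_)→(p1,1,R)
state=p1 head=-2 tape=_11[_]___121   (p1,_)→(p1,1,R)
state=p1 head=-1 tape=_111[_]__121   (p1,_)→(p1,1,R)
state=p1 head=0 tape=_1111[_]_121   (p1,_)→(p1,1,R)
state=p1 head=1 tape=_11111[_]121   (p1,_)→(p1,1,R)
state=p1 head=2 tape=_111111[1]21   (p1,1)→(p1,_,L)
state=p1 head=1 tape=_11111[1]_21   (p1,1)→(p1,_,L)
state=p1 head=0 tape=_1111[1]__21   (p1,1)→(p1,_,L)
state=p1 head=-1 tape=_111[1]___21   (p1,1)→(p1,_,L)
state=p1 head=-2 tape=_11[1]____21   (p1,1)→(p1,_,L)
state=p1 head=-3 tape=_1[1]_____21   (p1,1)→(p1,_,L)
state=p1 head=-4 tape=_[1]______21   (p1,1)→(p1,_,L)
state=p1 head=-5 tape=[_]_______21   (p1,_)→(p1,1,R)
state=p1 head=-4 tape=1[_]______21   (p1,_)→(p1,1,R)
state=p1 head=-3 tape=11[_]_____21   (p1,_)→(p1,1,R)
state=p1 head=-2 tape=111[_]____21   (p1,_)→(p1,1,R)
state=p1 head=-1 tape=1111[_]___21   (p1,_)→(p1,1,R)
state=p1 head=0 tape=11111[_]__21   (p1,_)→(p1,1,R)
state=p1 head=1 tape=111111[_]_21   (p1,_)→(p1,1,R)
state=p1 head=2 tape=1111111[_]21   (p1,_)→(p1,1,R)
state=p1 head=3 tape=11111111[2]1
No transition is defined for (p1, 2); M halts in state p1.

p1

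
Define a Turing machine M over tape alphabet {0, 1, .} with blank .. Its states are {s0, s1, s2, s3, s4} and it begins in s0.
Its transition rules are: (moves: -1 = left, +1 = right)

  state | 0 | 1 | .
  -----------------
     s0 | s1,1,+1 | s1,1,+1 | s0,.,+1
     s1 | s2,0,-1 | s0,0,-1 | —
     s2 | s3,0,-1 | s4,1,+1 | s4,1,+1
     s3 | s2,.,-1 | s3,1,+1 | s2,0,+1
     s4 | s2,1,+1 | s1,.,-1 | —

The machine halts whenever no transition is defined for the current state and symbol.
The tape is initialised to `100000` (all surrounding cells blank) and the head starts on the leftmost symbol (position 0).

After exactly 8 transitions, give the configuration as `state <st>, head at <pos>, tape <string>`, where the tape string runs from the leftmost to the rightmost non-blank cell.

state s4, head at 2, tape 11.000

state=s0 head=0 tape=[1]00000   (s0,1)→(s1,1,+1)
state=s1 head=1 tape=1[0]0000   (s1,0)→(s2,0,-1)
state=s2 head=0 tape=[1]00000   (s2,1)→(s4,1,+1)
state=s4 head=1 tape=1[0]0000   (s4,0)→(s2,1,+1)
state=s2 head=2 tape=11[0]000   (s2,0)→(s3,0,-1)
state=s3 head=1 tape=1[1]0000   (s3,1)→(s3,1,+1)
state=s3 head=2 tape=11[0]000   (s3,0)→(s2,.,-1)
state=s2 head=1 tape=1[1].000   (s2,1)→(s4,1,+1)
state=s4 head=2 tape=11[.]000
After 8 steps: state s4, head at 2, tape 11.000.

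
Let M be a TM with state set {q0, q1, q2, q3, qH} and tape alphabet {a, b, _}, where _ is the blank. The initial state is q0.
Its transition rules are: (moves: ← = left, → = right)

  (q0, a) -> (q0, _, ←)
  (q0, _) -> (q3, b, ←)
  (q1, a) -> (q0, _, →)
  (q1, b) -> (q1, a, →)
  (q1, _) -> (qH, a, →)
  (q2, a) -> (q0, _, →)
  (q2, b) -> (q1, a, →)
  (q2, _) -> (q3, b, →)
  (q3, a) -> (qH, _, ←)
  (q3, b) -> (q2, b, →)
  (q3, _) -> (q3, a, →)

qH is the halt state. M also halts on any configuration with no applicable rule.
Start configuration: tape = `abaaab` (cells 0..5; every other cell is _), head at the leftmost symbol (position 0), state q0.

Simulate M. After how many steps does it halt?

12

q0 | __[a]baaab   read a → write _, move ←, go to q0
q0 | _[_]_baaab   read _ → write b, move ←, go to q3
q3 | [_]b_baaab   read _ → write a, move →, go to q3
q3 | a[b]_baaab   read b → write b, move →, go to q2
q2 | ab[_]baaab   read _ → write b, move →, go to q3
q3 | abb[b]aaab   read b → write b, move →, go to q2
q2 | abbb[a]aab   read a → write _, move →, go to q0
q0 | abbb_[a]ab   read a → write _, move ←, go to q0
q0 | abbb[_]_ab   read _ → write b, move ←, go to q3
q3 | abb[b]b_ab   read b → write b, move →, go to q2
q2 | abbb[b]_ab   read b → write a, move →, go to q1
q1 | abbba[_]ab   read _ → write a, move →, go to qH
qH | abbbaa[a]b
M halts after 12 transitions.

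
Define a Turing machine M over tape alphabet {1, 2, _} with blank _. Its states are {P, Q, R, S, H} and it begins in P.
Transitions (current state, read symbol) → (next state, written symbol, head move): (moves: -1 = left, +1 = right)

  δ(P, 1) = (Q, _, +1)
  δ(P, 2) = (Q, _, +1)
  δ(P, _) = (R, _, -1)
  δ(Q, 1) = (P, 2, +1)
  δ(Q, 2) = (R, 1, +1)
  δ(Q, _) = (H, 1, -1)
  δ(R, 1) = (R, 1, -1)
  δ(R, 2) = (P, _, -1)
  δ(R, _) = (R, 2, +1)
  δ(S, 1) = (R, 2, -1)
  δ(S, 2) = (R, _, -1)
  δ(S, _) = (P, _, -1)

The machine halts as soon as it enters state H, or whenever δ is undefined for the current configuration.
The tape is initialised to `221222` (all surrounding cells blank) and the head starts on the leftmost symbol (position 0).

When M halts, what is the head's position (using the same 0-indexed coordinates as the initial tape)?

-1

state=P head=0 tape=__[2]21222   (P,2)→(Q,_,+1)
state=Q head=1 tape=___[2]1222   (Q,2)→(R,1,+1)
state=R head=2 tape=___1[1]222   (R,1)→(R,1,-1)
state=R head=1 tape=___[1]1222   (R,1)→(R,1,-1)
state=R head=0 tape=__[_]11222   (R,_)→(R,2,+1)
state=R head=1 tape=__2[1]1222   (R,1)→(R,1,-1)
state=R head=0 tape=__[2]11222   (R,2)→(P,_,-1)
state=P head=-1 tape=_[_]_11222   (P,_)→(R,_,-1)
state=R head=-2 tape=[_]__11222   (R,_)→(R,2,+1)
state=R head=-1 tape=2[_]_11222   (R,_)→(R,2,+1)
state=R head=0 tape=22[_]11222   (R,_)→(R,2,+1)
state=R head=1 tape=222[1]1222   (R,1)→(R,1,-1)
state=R head=0 tape=22[2]11222   (R,2)→(P,_,-1)
state=P head=-1 tape=2[2]_11222   (P,2)→(Q,_,+1)
state=Q head=0 tape=2_[_]11222   (Q,_)→(H,1,-1)
state=H head=-1 tape=2[_]111222
At halt the head is at cell -1.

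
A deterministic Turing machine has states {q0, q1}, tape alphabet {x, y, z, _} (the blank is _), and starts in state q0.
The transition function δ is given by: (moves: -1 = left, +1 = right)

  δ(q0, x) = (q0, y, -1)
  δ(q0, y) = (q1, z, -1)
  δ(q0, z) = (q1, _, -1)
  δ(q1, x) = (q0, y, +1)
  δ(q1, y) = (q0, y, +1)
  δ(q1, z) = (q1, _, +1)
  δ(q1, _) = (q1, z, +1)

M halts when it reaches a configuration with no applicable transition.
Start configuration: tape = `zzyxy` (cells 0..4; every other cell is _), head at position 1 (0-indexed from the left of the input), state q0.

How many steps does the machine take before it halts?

q0 | z[z]yxy   read z → write _, move -1, go to q1
q1 | [z]_yxy   read z → write _, move +1, go to q1
q1 | _[_]yxy   read _ → write z, move +1, go to q1
q1 | _z[y]xy   read y → write y, move +1, go to q0
q0 | _zy[x]y   read x → write y, move -1, go to q0
q0 | _z[y]yy   read y → write z, move -1, go to q1
q1 | _[z]zyy   read z → write _, move +1, go to q1
q1 | __[z]yy   read z → write _, move +1, go to q1
q1 | ___[y]y   read y → write y, move +1, go to q0
q0 | ___y[y]   read y → write z, move -1, go to q1
q1 | ___[y]z   read y → write y, move +1, go to q0
q0 | ___y[z]   read z → write _, move -1, go to q1
q1 | ___[y]_   read y → write y, move +1, go to q0
q0 | ___y[_]
M halts after 13 transitions.

13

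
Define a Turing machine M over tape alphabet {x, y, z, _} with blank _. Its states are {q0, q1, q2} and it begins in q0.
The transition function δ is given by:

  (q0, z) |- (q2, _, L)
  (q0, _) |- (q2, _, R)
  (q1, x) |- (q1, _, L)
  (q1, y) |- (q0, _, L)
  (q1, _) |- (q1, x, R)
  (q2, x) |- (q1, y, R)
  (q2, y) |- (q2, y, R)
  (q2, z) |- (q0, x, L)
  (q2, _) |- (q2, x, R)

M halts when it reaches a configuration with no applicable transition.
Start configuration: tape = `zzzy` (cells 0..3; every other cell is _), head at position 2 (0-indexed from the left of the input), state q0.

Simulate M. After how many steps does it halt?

8

q0 | _zz[z]y   read z → write _, move L, go to q2
q2 | _z[z]_y   read z → write x, move L, go to q0
q0 | _[z]x_y   read z → write _, move L, go to q2
q2 | [_]_x_y   read _ → write x, move R, go to q2
q2 | x[_]x_y   read _ → write x, move R, go to q2
q2 | xx[x]_y   read x → write y, move R, go to q1
q1 | xxy[_]y   read _ → write x, move R, go to q1
q1 | xxyx[y]   read y → write _, move L, go to q0
q0 | xxy[x]_
M halts after 8 transitions.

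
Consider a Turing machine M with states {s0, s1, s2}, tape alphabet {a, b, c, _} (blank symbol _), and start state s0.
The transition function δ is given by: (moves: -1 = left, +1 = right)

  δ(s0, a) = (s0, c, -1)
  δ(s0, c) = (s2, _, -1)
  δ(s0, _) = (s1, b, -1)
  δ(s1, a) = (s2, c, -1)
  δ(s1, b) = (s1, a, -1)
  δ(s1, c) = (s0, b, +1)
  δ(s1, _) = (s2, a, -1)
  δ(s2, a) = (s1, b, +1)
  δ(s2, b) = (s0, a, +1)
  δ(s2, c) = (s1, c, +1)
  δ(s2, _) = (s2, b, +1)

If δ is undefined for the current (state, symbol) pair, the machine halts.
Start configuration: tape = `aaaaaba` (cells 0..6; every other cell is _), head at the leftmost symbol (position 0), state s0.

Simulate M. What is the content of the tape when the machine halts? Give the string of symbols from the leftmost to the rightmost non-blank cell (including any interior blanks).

bccaacaaaaba

state=s0 head=0 tape=_____[a]aaaaba   (s0,a)→(s0,c,-1)
state=s0 head=-1 tape=____[_]caaaaba   (s0,_)→(s1,b,-1)
state=s1 head=-2 tape=___[_]bcaaaaba   (s1,_)→(s2,a,-1)
state=s2 head=-3 tape=__[_]abcaaaaba   (s2,_)→(s2,b,+1)
state=s2 head=-2 tape=__b[a]bcaaaaba   (s2,a)→(s1,b,+1)
state=s1 head=-1 tape=__bb[b]caaaaba   (s1,b)→(s1,a,-1)
state=s1 head=-2 tape=__b[b]acaaaaba   (s1,b)→(s1,a,-1)
state=s1 head=-3 tape=__[b]aacaaaaba   (s1,b)→(s1,a,-1)
state=s1 head=-4 tape=_[_]aaacaaaaba   (s1,_)→(s2,a,-1)
state=s2 head=-5 tape=[_]aaaacaaaaba   (s2,_)→(s2,b,+1)
state=s2 head=-4 tape=b[a]aaacaaaaba   (s2,a)→(s1,b,+1)
state=s1 head=-3 tape=bb[a]aacaaaaba   (s1,a)→(s2,c,-1)
state=s2 head=-4 tape=b[b]caacaaaaba   (s2,b)→(s0,a,+1)
state=s0 head=-3 tape=ba[c]aacaaaaba   (s0,c)→(s2,_,-1)
state=s2 head=-4 tape=b[a]_aacaaaaba   (s2,a)→(s1,b,+1)
state=s1 head=-3 tape=bb[_]aacaaaaba   (s1,_)→(s2,a,-1)
state=s2 head=-4 tape=b[b]aaacaaaaba   (s2,b)→(s0,a,+1)
state=s0 head=-3 tape=ba[a]aacaaaaba   (s0,a)→(s0,c,-1)
state=s0 head=-4 tape=b[a]caacaaaaba   (s0,a)→(s0,c,-1)
state=s0 head=-5 tape=[b]ccaacaaaaba
The non-blank tape span at halt is bccaacaaaaba.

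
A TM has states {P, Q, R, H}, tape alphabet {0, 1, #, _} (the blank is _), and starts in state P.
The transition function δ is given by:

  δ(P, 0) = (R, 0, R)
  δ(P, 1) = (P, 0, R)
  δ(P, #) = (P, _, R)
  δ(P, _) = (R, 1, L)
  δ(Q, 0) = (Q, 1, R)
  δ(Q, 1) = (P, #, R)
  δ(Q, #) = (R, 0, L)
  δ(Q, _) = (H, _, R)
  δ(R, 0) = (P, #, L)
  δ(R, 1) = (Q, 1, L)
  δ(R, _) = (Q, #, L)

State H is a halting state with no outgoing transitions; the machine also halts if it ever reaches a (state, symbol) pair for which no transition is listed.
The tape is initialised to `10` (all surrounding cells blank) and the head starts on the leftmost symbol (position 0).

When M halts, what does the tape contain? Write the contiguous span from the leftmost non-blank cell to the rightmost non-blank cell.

P | _[1]0__   read 1 → write 0, move R, go to P
P | _0[0]__   read 0 → write 0, move R, go to R
R | _00[_]_   read _ → write #, move L, go to Q
Q | _0[0]#_   read 0 → write 1, move R, go to Q
Q | _01[#]_   read # → write 0, move L, go to R
R | _0[1]0_   read 1 → write 1, move L, go to Q
Q | _[0]10_   read 0 → write 1, move R, go to Q
Q | _1[1]0_   read 1 → write #, move R, go to P
P | _1#[0]_   read 0 → write 0, move R, go to R
R | _1#0[_]   read _ → write #, move L, go to Q
Q | _1#[0]#   read 0 → write 1, move R, go to Q
Q | _1#1[#]   read # → write 0, move L, go to R
R | _1#[1]0   read 1 → write 1, move L, go to Q
Q | _1[#]10   read # → write 0, move L, go to R
R | _[1]010   read 1 → write 1, move L, go to Q
Q | [_]1010   read _ → write _, move R, go to H
H | _[1]010
The non-blank tape span at halt is 1010.

1010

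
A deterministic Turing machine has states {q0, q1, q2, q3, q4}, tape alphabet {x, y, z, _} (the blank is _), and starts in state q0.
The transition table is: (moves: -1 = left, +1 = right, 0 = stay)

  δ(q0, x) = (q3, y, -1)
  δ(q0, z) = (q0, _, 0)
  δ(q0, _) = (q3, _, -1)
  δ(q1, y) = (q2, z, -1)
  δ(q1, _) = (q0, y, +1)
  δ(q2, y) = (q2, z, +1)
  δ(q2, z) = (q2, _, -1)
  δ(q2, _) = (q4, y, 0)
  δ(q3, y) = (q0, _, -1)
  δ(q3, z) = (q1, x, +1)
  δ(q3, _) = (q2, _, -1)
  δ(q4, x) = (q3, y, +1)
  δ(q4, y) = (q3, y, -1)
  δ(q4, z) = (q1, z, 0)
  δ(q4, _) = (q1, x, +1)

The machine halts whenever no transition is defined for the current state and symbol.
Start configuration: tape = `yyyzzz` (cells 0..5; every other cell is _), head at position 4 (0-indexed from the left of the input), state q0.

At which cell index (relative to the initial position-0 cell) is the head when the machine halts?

state=q0 head=4 tape=yyyz[z]z   (q0,z)→(q0,_,0)
state=q0 head=4 tape=yyyz[_]z   (q0,_)→(q3,_,-1)
state=q3 head=3 tape=yyy[z]_z   (q3,z)→(q1,x,+1)
state=q1 head=4 tape=yyyx[_]z   (q1,_)→(q0,y,+1)
state=q0 head=5 tape=yyyxy[z]   (q0,z)→(q0,_,0)
state=q0 head=5 tape=yyyxy[_]   (q0,_)→(q3,_,-1)
state=q3 head=4 tape=yyyx[y]_   (q3,y)→(q0,_,-1)
state=q0 head=3 tape=yyy[x]__   (q0,x)→(q3,y,-1)
state=q3 head=2 tape=yy[y]y__   (q3,y)→(q0,_,-1)
state=q0 head=1 tape=y[y]_y__
At halt the head is at cell 1.

1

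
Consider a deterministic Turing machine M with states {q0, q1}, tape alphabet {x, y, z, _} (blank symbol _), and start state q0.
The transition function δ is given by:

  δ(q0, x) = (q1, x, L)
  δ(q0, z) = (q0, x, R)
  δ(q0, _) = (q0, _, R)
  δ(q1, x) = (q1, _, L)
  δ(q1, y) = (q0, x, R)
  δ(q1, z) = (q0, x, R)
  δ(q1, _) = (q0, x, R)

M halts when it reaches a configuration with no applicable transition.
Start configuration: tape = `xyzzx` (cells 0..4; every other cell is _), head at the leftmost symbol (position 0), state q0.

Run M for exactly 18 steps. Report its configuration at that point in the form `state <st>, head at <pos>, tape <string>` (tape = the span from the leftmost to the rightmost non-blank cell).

state q1, head at -2, tape x__xyzzx

state=q0 head=0 tape=___[x]yzzx   (q0,x)→(q1,x,L)
state=q1 head=-1 tape=__[_]xyzzx   (q1,_)→(q0,x,R)
state=q0 head=0 tape=__x[x]yzzx   (q0,x)→(q1,x,L)
state=q1 head=-1 tape=__[x]xyzzx   (q1,x)→(q1,_,L)
state=q1 head=-2 tape=_[_]_xyzzx   (q1,_)→(q0,x,R)
state=q0 head=-1 tape=_x[_]xyzzx   (q0,_)→(q0,_,R)
state=q0 head=0 tape=_x_[x]yzzx   (q0,x)→(q1,x,L)
state=q1 head=-1 tape=_x[_]xyzzx   (q1,_)→(q0,x,R)
state=q0 head=0 tape=_xx[x]yzzx   (q0,x)→(q1,x,L)
state=q1 head=-1 tape=_x[x]xyzzx   (q1,x)→(q1,_,L)
state=q1 head=-2 tape=_[x]_xyzzx   (q1,x)→(q1,_,L)
state=q1 head=-3 tape=[_]__xyzzx   (q1,_)→(q0,x,R)
state=q0 head=-2 tape=x[_]_xyzzx   (q0,_)→(q0,_,R)
state=q0 head=-1 tape=x_[_]xyzzx   (q0,_)→(q0,_,R)
state=q0 head=0 tape=x__[x]yzzx   (q0,x)→(q1,x,L)
state=q1 head=-1 tape=x_[_]xyzzx   (q1,_)→(q0,x,R)
state=q0 head=0 tape=x_x[x]yzzx   (q0,x)→(q1,x,L)
state=q1 head=-1 tape=x_[x]xyzzx   (q1,x)→(q1,_,L)
state=q1 head=-2 tape=x[_]_xyzzx
After 18 steps: state q1, head at -2, tape x__xyzzx.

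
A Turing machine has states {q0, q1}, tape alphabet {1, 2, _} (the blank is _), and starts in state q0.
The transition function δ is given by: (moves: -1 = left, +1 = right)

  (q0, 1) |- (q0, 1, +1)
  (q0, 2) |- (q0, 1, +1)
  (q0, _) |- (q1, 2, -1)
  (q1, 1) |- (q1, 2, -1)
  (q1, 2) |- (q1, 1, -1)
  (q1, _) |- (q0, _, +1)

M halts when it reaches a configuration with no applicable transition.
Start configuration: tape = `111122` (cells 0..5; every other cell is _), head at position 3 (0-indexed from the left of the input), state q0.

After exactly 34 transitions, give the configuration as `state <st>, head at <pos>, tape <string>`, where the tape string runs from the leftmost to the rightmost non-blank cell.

state q0, head at 7, tape 11111112

state=q0 head=3 tape=_111[1]22__   (q0,1)→(q0,1,+1)
state=q0 head=4 tape=_1111[2]2__   (q0,2)→(q0,1,+1)
state=q0 head=5 tape=_11111[2]__   (q0,2)→(q0,1,+1)
state=q0 head=6 tape=_111111[_]_   (q0,_)→(q1,2,-1)
state=q1 head=5 tape=_11111[1]2_   (q1,1)→(q1,2,-1)
state=q1 head=4 tape=_1111[1]22_   (q1,1)→(q1,2,-1)
state=q1 head=3 tape=_111[1]222_   (q1,1)→(q1,2,-1)
state=q1 head=2 tape=_11[1]2222_   (q1,1)→(q1,2,-1)
state=q1 head=1 tape=_1[1]22222_   (q1,1)→(q1,2,-1)
state=q1 head=0 tape=_[1]222222_   (q1,1)→(q1,2,-1)
state=q1 head=-1 tape=[_]2222222_   (q1,_)→(q0,_,+1)
state=q0 head=0 tape=_[2]222222_   (q0,2)→(q0,1,+1)
state=q0 head=1 tape=_1[2]22222_   (q0,2)→(q0,1,+1)
state=q0 head=2 tape=_11[2]2222_   (q0,2)→(q0,1,+1)
state=q0 head=3 tape=_111[2]222_   (q0,2)→(q0,1,+1)
state=q0 head=4 tape=_1111[2]22_   (q0,2)→(q0,1,+1)
state=q0 head=5 tape=_11111[2]2_   (q0,2)→(q0,1,+1)
state=q0 head=6 tape=_111111[2]_   (q0,2)→(q0,1,+1)
state=q0 head=7 tape=_1111111[_]   (q0,_)→(q1,2,-1)
state=q1 head=6 tape=_111111[1]2   (q1,1)→(q1,2,-1)
state=q1 head=5 tape=_11111[1]22   (q1,1)→(q1,2,-1)
state=q1 head=4 tape=_1111[1]222   (q1,1)→(q1,2,-1)
state=q1 head=3 tape=_111[1]2222   (q1,1)→(q1,2,-1)
state=q1 head=2 tape=_11[1]22222   (q1,1)→(q1,2,-1)
state=q1 head=1 tape=_1[1]222222   (q1,1)→(q1,2,-1)
state=q1 head=0 tape=_[1]2222222   (q1,1)→(q1,2,-1)
state=q1 head=-1 tape=[_]22222222   (q1,_)→(q0,_,+1)
state=q0 head=0 tape=_[2]2222222   (q0,2)→(q0,1,+1)
state=q0 head=1 tape=_1[2]222222   (q0,2)→(q0,1,+1)
state=q0 head=2 tape=_11[2]22222   (q0,2)→(q0,1,+1)
state=q0 head=3 tape=_111[2]2222   (q0,2)→(q0,1,+1)
state=q0 head=4 tape=_1111[2]222   (q0,2)→(q0,1,+1)
state=q0 head=5 tape=_11111[2]22   (q0,2)→(q0,1,+1)
state=q0 head=6 tape=_111111[2]2   (q0,2)→(q0,1,+1)
state=q0 head=7 tape=_1111111[2]
After 34 steps: state q0, head at 7, tape 11111112.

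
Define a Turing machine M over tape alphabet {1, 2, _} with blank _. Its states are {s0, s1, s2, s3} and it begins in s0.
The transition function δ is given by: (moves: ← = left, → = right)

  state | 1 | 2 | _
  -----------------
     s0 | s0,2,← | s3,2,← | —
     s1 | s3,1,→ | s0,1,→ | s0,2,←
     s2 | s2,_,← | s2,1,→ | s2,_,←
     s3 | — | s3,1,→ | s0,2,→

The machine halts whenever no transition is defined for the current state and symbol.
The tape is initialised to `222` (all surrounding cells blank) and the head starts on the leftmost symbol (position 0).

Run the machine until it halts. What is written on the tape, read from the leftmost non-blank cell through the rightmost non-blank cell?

11112

state=s0 head=0 tape=_[2]22__   (s0,2)→(s3,2,←)
state=s3 head=-1 tape=[_]222__   (s3,_)→(s0,2,→)
state=s0 head=0 tape=2[2]22__   (s0,2)→(s3,2,←)
state=s3 head=-1 tape=[2]222__   (s3,2)→(s3,1,→)
state=s3 head=0 tape=1[2]22__   (s3,2)→(s3,1,→)
state=s3 head=1 tape=11[2]2__   (s3,2)→(s3,1,→)
state=s3 head=2 tape=111[2]__   (s3,2)→(s3,1,→)
state=s3 head=3 tape=1111[_]_   (s3,_)→(s0,2,→)
state=s0 head=4 tape=11112[_]
The non-blank tape span at halt is 11112.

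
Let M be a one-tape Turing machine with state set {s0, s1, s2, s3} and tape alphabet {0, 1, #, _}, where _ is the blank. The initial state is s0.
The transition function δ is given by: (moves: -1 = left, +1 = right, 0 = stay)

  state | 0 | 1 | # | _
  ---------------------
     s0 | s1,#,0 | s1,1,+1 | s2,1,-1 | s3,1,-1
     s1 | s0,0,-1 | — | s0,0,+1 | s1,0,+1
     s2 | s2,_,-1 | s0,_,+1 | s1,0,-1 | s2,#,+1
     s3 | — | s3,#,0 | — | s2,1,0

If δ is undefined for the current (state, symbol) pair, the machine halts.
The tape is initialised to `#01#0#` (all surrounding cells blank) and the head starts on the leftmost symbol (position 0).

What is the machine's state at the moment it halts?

state=s0 head=0 tape=_[#]01#0#   (s0,#)→(s2,1,-1)
state=s2 head=-1 tape=[_]101#0#   (s2,_)→(s2,#,+1)
state=s2 head=0 tape=#[1]01#0#   (s2,1)→(s0,_,+1)
state=s0 head=1 tape=#_[0]1#0#   (s0,0)→(s1,#,0)
state=s1 head=1 tape=#_[#]1#0#   (s1,#)→(s0,0,+1)
state=s0 head=2 tape=#_0[1]#0#   (s0,1)→(s1,1,+1)
state=s1 head=3 tape=#_01[#]0#   (s1,#)→(s0,0,+1)
state=s0 head=4 tape=#_010[0]#   (s0,0)→(s1,#,0)
state=s1 head=4 tape=#_010[#]#   (s1,#)→(s0,0,+1)
state=s0 head=5 tape=#_0100[#]   (s0,#)→(s2,1,-1)
state=s2 head=4 tape=#_010[0]1   (s2,0)→(s2,_,-1)
state=s2 head=3 tape=#_01[0]_1   (s2,0)→(s2,_,-1)
state=s2 head=2 tape=#_0[1]__1   (s2,1)→(s0,_,+1)
state=s0 head=3 tape=#_0_[_]_1   (s0,_)→(s3,1,-1)
state=s3 head=2 tape=#_0[_]1_1   (s3,_)→(s2,1,0)
state=s2 head=2 tape=#_0[1]1_1   (s2,1)→(s0,_,+1)
state=s0 head=3 tape=#_0_[1]_1   (s0,1)→(s1,1,+1)
state=s1 head=4 tape=#_0_1[_]1   (s1,_)→(s1,0,+1)
state=s1 head=5 tape=#_0_10[1]
No transition is defined for (s1, 1); M halts in state s1.

s1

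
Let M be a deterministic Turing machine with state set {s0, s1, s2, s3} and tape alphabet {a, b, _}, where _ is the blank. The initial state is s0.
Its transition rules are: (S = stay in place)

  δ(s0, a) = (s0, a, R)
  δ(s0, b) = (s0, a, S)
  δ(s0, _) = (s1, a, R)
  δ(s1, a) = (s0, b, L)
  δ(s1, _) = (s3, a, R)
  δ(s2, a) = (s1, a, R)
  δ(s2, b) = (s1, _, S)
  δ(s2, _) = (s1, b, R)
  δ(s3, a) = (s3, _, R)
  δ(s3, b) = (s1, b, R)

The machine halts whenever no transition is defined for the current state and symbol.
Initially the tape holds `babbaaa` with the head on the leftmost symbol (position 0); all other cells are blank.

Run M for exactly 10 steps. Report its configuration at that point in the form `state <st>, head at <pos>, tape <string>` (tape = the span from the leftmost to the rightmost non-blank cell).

state=s0 head=0 tape=[b]abbaaa_   (s0,b)→(s0,a,S)
state=s0 head=0 tape=[a]abbaaa_   (s0,a)→(s0,a,R)
state=s0 head=1 tape=a[a]bbaaa_   (s0,a)→(s0,a,R)
state=s0 head=2 tape=aa[b]baaa_   (s0,b)→(s0,a,S)
state=s0 head=2 tape=aa[a]baaa_   (s0,a)→(s0,a,R)
state=s0 head=3 tape=aaa[b]aaa_   (s0,b)→(s0,a,S)
state=s0 head=3 tape=aaa[a]aaa_   (s0,a)→(s0,a,R)
state=s0 head=4 tape=aaaa[a]aa_   (s0,a)→(s0,a,R)
state=s0 head=5 tape=aaaaa[a]a_   (s0,a)→(s0,a,R)
state=s0 head=6 tape=aaaaaa[a]_   (s0,a)→(s0,a,R)
state=s0 head=7 tape=aaaaaaa[_]
After 10 steps: state s0, head at 7, tape aaaaaaa.

state s0, head at 7, tape aaaaaaa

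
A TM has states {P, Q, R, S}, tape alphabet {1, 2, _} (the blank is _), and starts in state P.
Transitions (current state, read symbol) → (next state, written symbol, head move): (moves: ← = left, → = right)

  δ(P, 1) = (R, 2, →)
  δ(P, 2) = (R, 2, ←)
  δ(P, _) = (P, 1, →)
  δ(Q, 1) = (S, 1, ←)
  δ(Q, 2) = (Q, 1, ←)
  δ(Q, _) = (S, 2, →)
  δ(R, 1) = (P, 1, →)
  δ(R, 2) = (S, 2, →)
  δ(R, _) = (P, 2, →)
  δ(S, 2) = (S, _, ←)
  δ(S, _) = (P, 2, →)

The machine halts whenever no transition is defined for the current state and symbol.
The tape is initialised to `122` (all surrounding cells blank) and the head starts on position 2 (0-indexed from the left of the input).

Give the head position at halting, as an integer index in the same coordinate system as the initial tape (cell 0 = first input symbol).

0

state=P head=2 tape=12[2]   (P,2)→(R,2,←)
state=R head=1 tape=1[2]2   (R,2)→(S,2,→)
state=S head=2 tape=12[2]   (S,2)→(S,_,←)
state=S head=1 tape=1[2]_   (S,2)→(S,_,←)
state=S head=0 tape=[1]__
At halt the head is at cell 0.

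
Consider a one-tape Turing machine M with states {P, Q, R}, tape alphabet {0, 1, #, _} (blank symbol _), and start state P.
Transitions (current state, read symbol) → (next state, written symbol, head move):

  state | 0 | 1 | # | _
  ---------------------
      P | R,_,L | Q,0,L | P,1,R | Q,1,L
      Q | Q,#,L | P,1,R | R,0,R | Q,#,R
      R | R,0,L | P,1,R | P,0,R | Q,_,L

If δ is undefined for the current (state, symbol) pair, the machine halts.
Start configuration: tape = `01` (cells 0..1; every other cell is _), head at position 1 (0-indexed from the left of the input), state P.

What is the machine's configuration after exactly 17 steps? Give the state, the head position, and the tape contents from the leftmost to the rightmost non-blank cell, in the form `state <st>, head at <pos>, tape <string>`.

P | ___0[1]   read 1 → write 0, move L, go to Q
Q | ___[0]0   read 0 → write #, move L, go to Q
Q | __[_]#0   read _ → write #, move R, go to Q
Q | __#[#]0   read # → write 0, move R, go to R
R | __#0[0]   read 0 → write 0, move L, go to R
R | __#[0]0   read 0 → write 0, move L, go to R
R | __[#]00   read # → write 0, move R, go to P
P | __0[0]0   read 0 → write _, move L, go to R
R | __[0]_0   read 0 → write 0, move L, go to R
R | _[_]0_0   read _ → write _, move L, go to Q
Q | [_]_0_0   read _ → write #, move R, go to Q
Q | #[_]0_0   read _ → write #, move R, go to Q
Q | ##[0]_0   read 0 → write #, move L, go to Q
Q | #[#]#_0   read # → write 0, move R, go to R
R | #0[#]_0   read # → write 0, move R, go to P
P | #00[_]0   read _ → write 1, move L, go to Q
Q | #0[0]10   read 0 → write #, move L, go to Q
Q | #[0]#10
After 17 steps: state Q, head at -2, tape #0#10.

state Q, head at -2, tape #0#10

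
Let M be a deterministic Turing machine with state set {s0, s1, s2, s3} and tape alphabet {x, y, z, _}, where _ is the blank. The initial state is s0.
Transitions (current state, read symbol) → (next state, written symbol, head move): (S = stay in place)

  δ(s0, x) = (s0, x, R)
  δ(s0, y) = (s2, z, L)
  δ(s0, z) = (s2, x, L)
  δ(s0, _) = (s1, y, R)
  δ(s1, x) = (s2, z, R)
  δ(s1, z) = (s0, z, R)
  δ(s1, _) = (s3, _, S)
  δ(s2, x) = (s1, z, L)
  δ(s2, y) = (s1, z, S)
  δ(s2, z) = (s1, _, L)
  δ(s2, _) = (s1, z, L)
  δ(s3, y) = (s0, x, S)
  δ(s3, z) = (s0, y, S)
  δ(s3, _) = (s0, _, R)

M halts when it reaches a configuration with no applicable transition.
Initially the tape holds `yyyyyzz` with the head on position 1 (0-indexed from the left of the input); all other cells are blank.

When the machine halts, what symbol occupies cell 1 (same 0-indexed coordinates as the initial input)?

state=s0 head=1 tape=_y[y]yyyzz   (s0,y)→(s2,z,L)
state=s2 head=0 tape=_[y]zyyyzz   (s2,y)→(s1,z,S)
state=s1 head=0 tape=_[z]zyyyzz   (s1,z)→(s0,z,R)
state=s0 head=1 tape=_z[z]yyyzz   (s0,z)→(s2,x,L)
state=s2 head=0 tape=_[z]xyyyzz   (s2,z)→(s1,_,L)
state=s1 head=-1 tape=[_]_xyyyzz   (s1,_)→(s3,_,S)
state=s3 head=-1 tape=[_]_xyyyzz   (s3,_)→(s0,_,R)
state=s0 head=0 tape=_[_]xyyyzz   (s0,_)→(s1,y,R)
state=s1 head=1 tape=_y[x]yyyzz   (s1,x)→(s2,z,R)
state=s2 head=2 tape=_yz[y]yyzz   (s2,y)→(s1,z,S)
state=s1 head=2 tape=_yz[z]yyzz   (s1,z)→(s0,z,R)
state=s0 head=3 tape=_yzz[y]yzz   (s0,y)→(s2,z,L)
state=s2 head=2 tape=_yz[z]zyzz   (s2,z)→(s1,_,L)
state=s1 head=1 tape=_y[z]_zyzz   (s1,z)→(s0,z,R)
state=s0 head=2 tape=_yz[_]zyzz   (s0,_)→(s1,y,R)
state=s1 head=3 tape=_yzy[z]yzz   (s1,z)→(s0,z,R)
state=s0 head=4 tape=_yzyz[y]zz   (s0,y)→(s2,z,L)
state=s2 head=3 tape=_yzy[z]zzz   (s2,z)→(s1,_,L)
state=s1 head=2 tape=_yz[y]_zzz
Cell 1 holds z when M halts.

z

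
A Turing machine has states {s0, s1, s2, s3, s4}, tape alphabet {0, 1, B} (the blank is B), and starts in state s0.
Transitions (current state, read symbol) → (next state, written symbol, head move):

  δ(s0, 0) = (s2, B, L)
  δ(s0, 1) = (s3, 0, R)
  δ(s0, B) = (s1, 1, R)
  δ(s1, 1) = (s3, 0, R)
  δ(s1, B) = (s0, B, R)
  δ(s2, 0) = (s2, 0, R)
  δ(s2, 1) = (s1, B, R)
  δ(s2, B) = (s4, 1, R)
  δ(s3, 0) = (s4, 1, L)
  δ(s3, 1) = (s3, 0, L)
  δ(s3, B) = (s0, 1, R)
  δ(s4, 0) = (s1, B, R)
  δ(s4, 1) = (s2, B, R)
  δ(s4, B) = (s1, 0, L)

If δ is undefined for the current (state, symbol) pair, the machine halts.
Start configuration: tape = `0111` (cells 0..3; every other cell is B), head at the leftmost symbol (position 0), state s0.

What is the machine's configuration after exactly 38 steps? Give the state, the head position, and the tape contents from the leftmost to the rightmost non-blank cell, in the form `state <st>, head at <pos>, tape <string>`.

state s4, head at -4, tape 01100011

s0 | BBBB[0]111   read 0 → write B, move L, go to s2
s2 | BBB[B]B111   read B → write 1, move R, go to s4
s4 | BBB1[B]111   read B → write 0, move L, go to s1
s1 | BBB[1]0111   read 1 → write 0, move R, go to s3
s3 | BBB0[0]111   read 0 → write 1, move L, go to s4
s4 | BBB[0]1111   read 0 → write B, move R, go to s1
s1 | BBBB[1]111   read 1 → write 0, move R, go to s3
s3 | BBBB0[1]11   read 1 → write 0, move L, go to s3
s3 | BBBB[0]011   read 0 → write 1, move L, go to s4
s4 | BBB[B]1011   read B → write 0, move L, go to s1
s1 | BB[B]01011   read B → write B, move R, go to s0
s0 | BBB[0]1011   read 0 → write B, move L, go to s2
s2 | BB[B]B1011   read B → write 1, move R, go to s4
s4 | BB1[B]1011   read B → write 0, move L, go to s1
s1 | BB[1]01011   read 1 → write 0, move R, go to s3
s3 | BB0[0]1011   read 0 → write 1, move L, go to s4
s4 | BB[0]11011   read 0 → write B, move R, go to s1
s1 | BBB[1]1011   read 1 → write 0, move R, go to s3
s3 | BBB0[1]011   read 1 → write 0, move L, go to s3
s3 | BBB[0]0011   read 0 → write 1, move L, go to s4
s4 | BB[B]10011   read B → write 0, move L, go to s1
s1 | B[B]010011   read B → write B, move R, go to s0
s0 | BB[0]10011   read 0 → write B, move L, go to s2
s2 | B[B]B10011   read B → write 1, move R, go to s4
s4 | B1[B]10011   read B → write 0, move L, go to s1
s1 | B[1]010011   read 1 → write 0, move R, go to s3
s3 | B0[0]10011   read 0 → write 1, move L, go to s4
s4 | B[0]110011   read 0 → write B, move R, go to s1
s1 | BB[1]10011   read 1 → write 0, move R, go to s3
s3 | BB0[1]0011   read 1 → write 0, move L, go to s3
s3 | BB[0]00011   read 0 → write 1, move L, go to s4
s4 | B[B]100011   read B → write 0, move L, go to s1
s1 | [B]0100011   read B → write B, move R, go to s0
s0 | B[0]100011   read 0 → write B, move L, go to s2
s2 | [B]B100011   read B → write 1, move R, go to s4
s4 | 1[B]100011   read B → write 0, move L, go to s1
s1 | [1]0100011   read 1 → write 0, move R, go to s3
s3 | 0[0]100011   read 0 → write 1, move L, go to s4
s4 | [0]1100011
After 38 steps: state s4, head at -4, tape 01100011.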